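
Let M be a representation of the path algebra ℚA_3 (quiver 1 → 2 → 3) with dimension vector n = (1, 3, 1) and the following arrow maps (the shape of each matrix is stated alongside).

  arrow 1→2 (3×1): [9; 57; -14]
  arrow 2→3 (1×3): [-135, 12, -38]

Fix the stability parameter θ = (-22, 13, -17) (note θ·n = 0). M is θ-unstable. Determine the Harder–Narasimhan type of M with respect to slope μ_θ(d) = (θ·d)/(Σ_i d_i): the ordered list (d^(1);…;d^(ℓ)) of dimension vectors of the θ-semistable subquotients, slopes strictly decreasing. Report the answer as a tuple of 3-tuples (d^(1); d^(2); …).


Interval decomposition of M: I[1,3], I[2,2]^2.
HN type (ℓ=3): μ^(1)=13; μ^(2)=-2; μ^(3)=-22

((0, 2, 0); (0, 1, 1); (1, 0, 0))


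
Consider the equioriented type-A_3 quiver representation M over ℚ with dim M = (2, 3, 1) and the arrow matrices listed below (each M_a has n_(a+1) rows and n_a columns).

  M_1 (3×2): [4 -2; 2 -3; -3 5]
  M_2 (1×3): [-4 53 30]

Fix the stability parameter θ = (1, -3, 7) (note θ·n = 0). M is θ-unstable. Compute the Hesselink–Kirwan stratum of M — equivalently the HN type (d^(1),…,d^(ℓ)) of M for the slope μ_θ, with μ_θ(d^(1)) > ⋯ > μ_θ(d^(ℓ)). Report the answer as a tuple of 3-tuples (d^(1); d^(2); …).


Interval decomposition of M: I[1,2], I[1,3], I[2,2].
HN type (ℓ=3): μ^(1)=7; μ^(2)=-1; μ^(3)=-3

((0, 0, 1); (2, 2, 0); (0, 1, 0))


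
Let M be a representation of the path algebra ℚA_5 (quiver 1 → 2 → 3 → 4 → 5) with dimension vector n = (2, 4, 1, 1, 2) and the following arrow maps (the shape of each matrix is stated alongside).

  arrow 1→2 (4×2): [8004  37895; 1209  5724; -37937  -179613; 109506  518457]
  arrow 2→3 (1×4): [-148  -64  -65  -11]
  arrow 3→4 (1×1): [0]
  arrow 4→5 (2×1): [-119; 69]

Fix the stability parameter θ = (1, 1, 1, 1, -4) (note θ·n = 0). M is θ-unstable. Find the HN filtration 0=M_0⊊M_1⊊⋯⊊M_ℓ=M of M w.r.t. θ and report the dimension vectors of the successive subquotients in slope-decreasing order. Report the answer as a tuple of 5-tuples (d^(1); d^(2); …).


Barcode: M ≅ I[1,2], I[1,3], I[2,2]^2, I[4,5], I[5,5]. HN layers by μ_θ (3 steps, strictly decreasing):
  μ^(1)=1; μ^(2)=-3/2; μ^(3)=-4

((2, 4, 1, 0, 0); (0, 0, 0, 1, 1); (0, 0, 0, 0, 1))


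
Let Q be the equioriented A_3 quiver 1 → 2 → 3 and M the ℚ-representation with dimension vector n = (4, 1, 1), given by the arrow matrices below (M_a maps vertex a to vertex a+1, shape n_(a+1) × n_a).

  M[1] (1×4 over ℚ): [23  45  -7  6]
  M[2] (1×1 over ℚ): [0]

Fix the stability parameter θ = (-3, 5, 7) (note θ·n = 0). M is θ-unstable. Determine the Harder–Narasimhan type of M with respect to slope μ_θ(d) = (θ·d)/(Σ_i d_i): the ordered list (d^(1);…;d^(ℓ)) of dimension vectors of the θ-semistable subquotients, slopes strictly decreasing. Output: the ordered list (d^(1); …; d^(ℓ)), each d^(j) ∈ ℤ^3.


Via rank(M_{q-1}∘⋯∘M_p): M ≅ I[1,1]^3, I[1,2], I[3,3].
μ_θ-semistable layers: μ^(1)=7; μ^(2)=5; μ^(3)=-3

((0, 0, 1); (0, 1, 0); (4, 0, 0))


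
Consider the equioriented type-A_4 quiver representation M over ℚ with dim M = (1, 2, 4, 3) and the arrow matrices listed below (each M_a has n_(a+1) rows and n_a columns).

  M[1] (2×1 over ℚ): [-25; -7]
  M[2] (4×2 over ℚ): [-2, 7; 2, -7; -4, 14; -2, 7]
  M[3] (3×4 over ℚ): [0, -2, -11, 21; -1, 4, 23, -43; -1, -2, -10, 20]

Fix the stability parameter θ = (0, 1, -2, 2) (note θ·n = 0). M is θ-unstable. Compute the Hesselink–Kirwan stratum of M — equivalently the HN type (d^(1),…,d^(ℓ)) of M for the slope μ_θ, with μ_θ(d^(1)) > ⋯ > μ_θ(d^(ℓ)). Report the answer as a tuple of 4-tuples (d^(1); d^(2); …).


Barcode: M ≅ I[1,4], I[2,2], I[3,3]^2, I[3,4], I[4,4]. HN layers by μ_θ (4 steps, strictly decreasing):
  μ^(1)=2; μ^(2)=1; μ^(3)=-1/3; μ^(4)=-2

((0, 0, 0, 3); (0, 1, 0, 0); (1, 1, 1, 0); (0, 0, 3, 0))


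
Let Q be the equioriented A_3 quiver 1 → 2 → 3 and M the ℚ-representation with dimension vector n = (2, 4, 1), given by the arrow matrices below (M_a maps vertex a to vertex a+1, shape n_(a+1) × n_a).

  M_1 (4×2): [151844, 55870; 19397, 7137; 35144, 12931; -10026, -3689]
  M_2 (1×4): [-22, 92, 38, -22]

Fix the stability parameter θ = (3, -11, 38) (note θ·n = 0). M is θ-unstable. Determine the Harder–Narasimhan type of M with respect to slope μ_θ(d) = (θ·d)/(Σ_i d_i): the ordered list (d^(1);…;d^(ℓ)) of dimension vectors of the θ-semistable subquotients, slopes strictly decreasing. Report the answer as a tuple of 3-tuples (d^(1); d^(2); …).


Barcode: M ≅ I[1,2]^2, I[2,2], I[2,3]. HN layers by μ_θ (3 steps, strictly decreasing):
  μ^(1)=38; μ^(2)=-4; μ^(3)=-11

((0, 0, 1); (2, 2, 0); (0, 2, 0))


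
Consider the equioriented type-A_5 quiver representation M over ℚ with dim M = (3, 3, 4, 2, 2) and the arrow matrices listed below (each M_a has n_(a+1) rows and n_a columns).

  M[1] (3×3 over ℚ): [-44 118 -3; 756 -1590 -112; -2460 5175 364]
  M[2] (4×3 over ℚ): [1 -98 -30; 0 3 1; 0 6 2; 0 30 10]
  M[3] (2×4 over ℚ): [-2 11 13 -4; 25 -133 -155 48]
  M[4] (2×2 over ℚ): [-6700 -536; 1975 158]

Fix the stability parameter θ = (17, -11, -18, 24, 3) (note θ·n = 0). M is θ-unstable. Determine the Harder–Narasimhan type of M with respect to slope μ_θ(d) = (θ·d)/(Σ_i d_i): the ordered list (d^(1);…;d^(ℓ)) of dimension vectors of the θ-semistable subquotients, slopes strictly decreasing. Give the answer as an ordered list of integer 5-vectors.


Via rank(M_{q-1}∘⋯∘M_p): M ≅ I[1,2], I[1,4], I[1,5], I[3,3]^2, I[5,5].
μ_θ-semistable layers: μ^(1)=24; μ^(2)=27/2; μ^(3)=3; μ^(4)=-4; μ^(5)=-18

((0, 0, 0, 1, 0); (0, 0, 0, 1, 1); (1, 1, 0, 0, 1); (2, 2, 2, 0, 0); (0, 0, 2, 0, 0))


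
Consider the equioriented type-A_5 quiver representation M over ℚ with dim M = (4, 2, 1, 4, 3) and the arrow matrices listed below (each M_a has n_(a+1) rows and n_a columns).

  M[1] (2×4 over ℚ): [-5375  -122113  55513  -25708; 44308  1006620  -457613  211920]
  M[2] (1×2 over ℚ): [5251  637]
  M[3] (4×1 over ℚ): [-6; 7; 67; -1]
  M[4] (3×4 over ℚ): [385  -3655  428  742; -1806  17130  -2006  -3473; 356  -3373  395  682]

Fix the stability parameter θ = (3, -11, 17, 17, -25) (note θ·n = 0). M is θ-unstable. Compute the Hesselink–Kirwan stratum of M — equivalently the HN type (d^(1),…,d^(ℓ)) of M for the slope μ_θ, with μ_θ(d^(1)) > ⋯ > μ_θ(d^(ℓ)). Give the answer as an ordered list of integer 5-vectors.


Interval decomposition of M: I[1,1]^2, I[1,2], I[1,5], I[4,4], I[4,5]^2.
HN type (ℓ=3): μ^(1)=17; μ^(2)=3; μ^(3)=-4

((0, 0, 0, 1, 0); (2, 0, 1, 1, 1); (2, 2, 0, 2, 2))


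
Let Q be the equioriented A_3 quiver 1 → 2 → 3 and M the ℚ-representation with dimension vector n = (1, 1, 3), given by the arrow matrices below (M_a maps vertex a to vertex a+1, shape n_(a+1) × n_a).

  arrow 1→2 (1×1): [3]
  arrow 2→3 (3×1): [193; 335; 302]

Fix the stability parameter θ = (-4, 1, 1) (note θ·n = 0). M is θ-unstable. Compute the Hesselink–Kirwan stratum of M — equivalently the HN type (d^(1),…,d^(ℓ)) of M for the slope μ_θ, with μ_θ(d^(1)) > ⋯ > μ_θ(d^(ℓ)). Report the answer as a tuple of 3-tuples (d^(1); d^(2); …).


Via rank(M_{q-1}∘⋯∘M_p): M ≅ I[1,3], I[3,3]^2.
μ_θ-semistable layers: μ^(1)=1; μ^(2)=-4

((0, 1, 3); (1, 0, 0))


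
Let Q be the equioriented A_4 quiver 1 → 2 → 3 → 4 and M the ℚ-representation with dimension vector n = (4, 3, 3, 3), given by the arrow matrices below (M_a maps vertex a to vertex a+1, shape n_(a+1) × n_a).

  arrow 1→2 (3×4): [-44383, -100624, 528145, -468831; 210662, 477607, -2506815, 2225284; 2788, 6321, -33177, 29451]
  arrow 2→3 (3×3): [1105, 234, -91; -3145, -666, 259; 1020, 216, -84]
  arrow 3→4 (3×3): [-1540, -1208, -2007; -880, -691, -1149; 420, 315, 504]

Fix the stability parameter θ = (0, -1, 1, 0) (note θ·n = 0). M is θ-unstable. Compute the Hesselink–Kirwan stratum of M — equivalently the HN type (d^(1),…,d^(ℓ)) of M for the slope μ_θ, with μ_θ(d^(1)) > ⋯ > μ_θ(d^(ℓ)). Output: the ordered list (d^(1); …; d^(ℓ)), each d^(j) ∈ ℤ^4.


Interval decomposition of M: I[1,1], I[1,2]^2, I[1,4], I[3,3], I[3,4], I[4,4].
HN type (ℓ=4): μ^(1)=1; μ^(2)=1/2; μ^(3)=0; μ^(4)=-1/2

((0, 0, 1, 0); (0, 0, 2, 2); (1, 0, 0, 1); (3, 3, 0, 0))


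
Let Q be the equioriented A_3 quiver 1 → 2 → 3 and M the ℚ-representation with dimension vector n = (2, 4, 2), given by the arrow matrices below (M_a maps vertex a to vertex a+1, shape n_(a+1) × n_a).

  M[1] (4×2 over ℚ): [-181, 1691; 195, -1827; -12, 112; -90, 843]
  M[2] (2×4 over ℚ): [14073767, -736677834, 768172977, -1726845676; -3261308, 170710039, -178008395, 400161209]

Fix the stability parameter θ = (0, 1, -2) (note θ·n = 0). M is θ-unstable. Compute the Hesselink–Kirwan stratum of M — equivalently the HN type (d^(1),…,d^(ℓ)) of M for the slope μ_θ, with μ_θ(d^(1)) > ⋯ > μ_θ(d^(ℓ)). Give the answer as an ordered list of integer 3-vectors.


Barcode: M ≅ I[1,3]^2, I[2,2]^2. HN layers by μ_θ (2 steps, strictly decreasing):
  μ^(1)=1; μ^(2)=-1/3

((0, 2, 0); (2, 2, 2))


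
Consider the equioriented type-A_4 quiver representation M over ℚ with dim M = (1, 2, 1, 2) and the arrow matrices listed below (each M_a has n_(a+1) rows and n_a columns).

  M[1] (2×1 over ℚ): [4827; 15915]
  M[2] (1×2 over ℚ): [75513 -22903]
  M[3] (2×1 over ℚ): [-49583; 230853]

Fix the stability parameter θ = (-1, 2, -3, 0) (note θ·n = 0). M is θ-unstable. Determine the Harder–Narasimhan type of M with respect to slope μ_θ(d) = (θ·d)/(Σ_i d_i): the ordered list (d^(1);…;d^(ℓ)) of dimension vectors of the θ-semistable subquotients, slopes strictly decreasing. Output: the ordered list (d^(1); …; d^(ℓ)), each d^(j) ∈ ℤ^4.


Interval decomposition of M: I[1,4], I[2,2], I[4,4].
HN type (ℓ=4): μ^(1)=2; μ^(2)=0; μ^(3)=-1/2; μ^(4)=-1

((0, 1, 0, 0); (0, 0, 0, 2); (0, 1, 1, 0); (1, 0, 0, 0))


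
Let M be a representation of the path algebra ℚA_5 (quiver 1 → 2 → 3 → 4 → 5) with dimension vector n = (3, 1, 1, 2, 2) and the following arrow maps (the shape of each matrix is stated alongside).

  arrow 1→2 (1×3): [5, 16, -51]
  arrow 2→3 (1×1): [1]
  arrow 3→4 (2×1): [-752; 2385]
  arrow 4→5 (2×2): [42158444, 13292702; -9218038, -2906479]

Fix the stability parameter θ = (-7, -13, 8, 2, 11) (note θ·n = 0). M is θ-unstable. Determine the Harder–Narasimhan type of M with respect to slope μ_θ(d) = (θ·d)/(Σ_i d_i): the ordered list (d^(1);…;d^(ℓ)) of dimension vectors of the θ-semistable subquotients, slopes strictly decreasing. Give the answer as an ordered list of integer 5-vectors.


Via rank(M_{q-1}∘⋯∘M_p): M ≅ I[1,1]^2, I[1,5], I[4,4], I[5,5].
μ_θ-semistable layers: μ^(1)=11; μ^(2)=5; μ^(3)=2; μ^(4)=-7; μ^(5)=-10

((0, 0, 0, 0, 2); (0, 0, 1, 1, 0); (0, 0, 0, 1, 0); (2, 0, 0, 0, 0); (1, 1, 0, 0, 0))


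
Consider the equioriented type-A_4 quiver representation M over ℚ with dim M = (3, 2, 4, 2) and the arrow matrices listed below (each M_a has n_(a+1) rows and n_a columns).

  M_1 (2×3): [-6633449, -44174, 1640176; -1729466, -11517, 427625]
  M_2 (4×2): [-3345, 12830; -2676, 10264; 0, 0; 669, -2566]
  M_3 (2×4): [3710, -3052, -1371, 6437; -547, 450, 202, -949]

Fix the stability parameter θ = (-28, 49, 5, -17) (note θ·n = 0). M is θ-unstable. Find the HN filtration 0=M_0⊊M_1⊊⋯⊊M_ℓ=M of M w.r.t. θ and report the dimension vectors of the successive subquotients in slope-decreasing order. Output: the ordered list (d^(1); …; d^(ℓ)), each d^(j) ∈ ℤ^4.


Interval decomposition of M: I[1,1], I[1,2], I[1,4], I[3,3]^2, I[3,4].
HN type (ℓ=5): μ^(1)=49; μ^(2)=37/3; μ^(3)=5; μ^(4)=-6; μ^(5)=-28

((0, 1, 0, 0); (0, 1, 1, 1); (0, 0, 2, 0); (0, 0, 1, 1); (3, 0, 0, 0))


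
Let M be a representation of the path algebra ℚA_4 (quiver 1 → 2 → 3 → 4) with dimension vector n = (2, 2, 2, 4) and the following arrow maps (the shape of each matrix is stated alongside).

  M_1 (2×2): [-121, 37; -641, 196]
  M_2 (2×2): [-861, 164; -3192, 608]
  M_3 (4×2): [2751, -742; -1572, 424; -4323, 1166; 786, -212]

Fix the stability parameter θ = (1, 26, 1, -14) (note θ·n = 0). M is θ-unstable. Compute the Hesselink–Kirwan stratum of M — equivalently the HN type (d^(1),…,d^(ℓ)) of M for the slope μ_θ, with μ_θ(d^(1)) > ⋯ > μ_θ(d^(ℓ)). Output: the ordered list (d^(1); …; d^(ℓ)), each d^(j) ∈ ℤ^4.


Interval decomposition of M: I[1,2], I[1,4], I[3,3], I[4,4]^3.
HN type (ℓ=4): μ^(1)=26; μ^(2)=13/3; μ^(3)=1; μ^(4)=-14

((0, 1, 0, 0); (0, 1, 1, 1); (2, 0, 1, 0); (0, 0, 0, 3))


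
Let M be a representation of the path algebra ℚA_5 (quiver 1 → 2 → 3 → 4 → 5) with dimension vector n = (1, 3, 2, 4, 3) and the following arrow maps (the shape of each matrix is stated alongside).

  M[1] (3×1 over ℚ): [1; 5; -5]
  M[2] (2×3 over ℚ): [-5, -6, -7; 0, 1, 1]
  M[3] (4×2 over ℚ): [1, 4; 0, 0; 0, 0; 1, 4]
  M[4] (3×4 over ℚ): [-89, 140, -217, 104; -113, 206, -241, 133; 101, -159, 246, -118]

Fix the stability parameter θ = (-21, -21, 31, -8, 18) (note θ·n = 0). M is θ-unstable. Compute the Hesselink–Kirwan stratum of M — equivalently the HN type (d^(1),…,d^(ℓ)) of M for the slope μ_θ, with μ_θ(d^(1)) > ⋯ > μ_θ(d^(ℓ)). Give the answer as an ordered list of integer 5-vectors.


Barcode: M ≅ I[1,2], I[2,3], I[2,5], I[4,4], I[4,5]^2. HN layers by μ_θ (5 steps, strictly decreasing):
  μ^(1)=31; μ^(2)=18; μ^(3)=23/2; μ^(4)=-8; μ^(5)=-21

((0, 0, 1, 0, 0); (0, 0, 0, 0, 3); (0, 0, 1, 1, 0); (0, 0, 0, 3, 0); (1, 3, 0, 0, 0))


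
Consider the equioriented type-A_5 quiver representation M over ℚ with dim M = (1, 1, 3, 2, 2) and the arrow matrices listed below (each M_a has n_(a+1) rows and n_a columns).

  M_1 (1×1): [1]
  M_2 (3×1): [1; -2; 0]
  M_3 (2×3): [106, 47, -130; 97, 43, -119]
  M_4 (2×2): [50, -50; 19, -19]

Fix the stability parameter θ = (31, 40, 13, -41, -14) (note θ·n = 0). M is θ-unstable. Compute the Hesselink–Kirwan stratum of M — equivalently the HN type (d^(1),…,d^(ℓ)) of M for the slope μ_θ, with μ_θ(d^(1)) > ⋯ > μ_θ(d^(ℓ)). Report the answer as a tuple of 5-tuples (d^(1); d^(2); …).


Interval decomposition of M: I[1,5], I[3,3], I[3,4], I[5,5].
HN type (ℓ=3): μ^(1)=13; μ^(2)=29/5; μ^(3)=-14

((0, 0, 1, 0, 0); (1, 1, 1, 1, 1); (0, 0, 1, 1, 1))


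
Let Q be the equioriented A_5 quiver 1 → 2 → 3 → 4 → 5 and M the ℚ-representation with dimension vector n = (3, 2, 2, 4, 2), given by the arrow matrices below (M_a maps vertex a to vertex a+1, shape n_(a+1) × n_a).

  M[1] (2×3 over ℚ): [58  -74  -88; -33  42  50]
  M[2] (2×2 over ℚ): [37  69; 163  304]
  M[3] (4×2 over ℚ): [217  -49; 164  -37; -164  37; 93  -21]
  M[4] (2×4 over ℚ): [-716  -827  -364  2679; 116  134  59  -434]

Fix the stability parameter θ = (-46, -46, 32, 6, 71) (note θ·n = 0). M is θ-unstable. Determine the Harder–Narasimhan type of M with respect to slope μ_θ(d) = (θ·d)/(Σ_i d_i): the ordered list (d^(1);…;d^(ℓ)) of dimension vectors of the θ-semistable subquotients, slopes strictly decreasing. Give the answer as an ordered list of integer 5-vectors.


Barcode: M ≅ I[1,1], I[1,5]^2, I[4,4]^2. HN layers by μ_θ (4 steps, strictly decreasing):
  μ^(1)=71; μ^(2)=19; μ^(3)=6; μ^(4)=-46

((0, 0, 0, 0, 2); (0, 0, 2, 2, 0); (0, 0, 0, 2, 0); (3, 2, 0, 0, 0))


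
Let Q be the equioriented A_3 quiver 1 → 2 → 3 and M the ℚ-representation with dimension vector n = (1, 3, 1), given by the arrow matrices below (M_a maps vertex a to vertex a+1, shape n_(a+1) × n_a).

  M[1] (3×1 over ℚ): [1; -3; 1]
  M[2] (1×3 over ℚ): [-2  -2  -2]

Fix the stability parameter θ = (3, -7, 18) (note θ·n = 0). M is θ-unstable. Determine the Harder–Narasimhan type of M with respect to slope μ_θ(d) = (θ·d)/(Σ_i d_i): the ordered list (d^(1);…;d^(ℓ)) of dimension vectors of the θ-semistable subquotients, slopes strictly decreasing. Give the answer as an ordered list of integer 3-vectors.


Via rank(M_{q-1}∘⋯∘M_p): M ≅ I[1,3], I[2,2]^2.
μ_θ-semistable layers: μ^(1)=18; μ^(2)=-2; μ^(3)=-7

((0, 0, 1); (1, 1, 0); (0, 2, 0))


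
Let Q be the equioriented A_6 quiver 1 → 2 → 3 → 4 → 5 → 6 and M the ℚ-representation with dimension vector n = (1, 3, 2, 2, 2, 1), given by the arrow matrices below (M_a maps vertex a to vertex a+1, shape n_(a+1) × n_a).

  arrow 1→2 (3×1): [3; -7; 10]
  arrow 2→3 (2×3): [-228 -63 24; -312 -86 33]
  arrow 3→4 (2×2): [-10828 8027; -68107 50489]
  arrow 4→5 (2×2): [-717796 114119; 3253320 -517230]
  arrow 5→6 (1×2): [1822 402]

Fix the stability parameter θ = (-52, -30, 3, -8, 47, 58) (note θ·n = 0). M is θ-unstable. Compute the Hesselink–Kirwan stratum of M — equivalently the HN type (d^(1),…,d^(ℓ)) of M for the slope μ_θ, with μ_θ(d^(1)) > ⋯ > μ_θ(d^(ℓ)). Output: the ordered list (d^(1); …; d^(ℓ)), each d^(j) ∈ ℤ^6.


Barcode: M ≅ I[1,6], I[2,2], I[2,4], I[5,5]. HN layers by μ_θ (5 steps, strictly decreasing):
  μ^(1)=58; μ^(2)=47; μ^(3)=-5/2; μ^(4)=-30; μ^(5)=-52

((0, 0, 0, 0, 0, 1); (0, 0, 0, 0, 2, 0); (0, 0, 2, 2, 0, 0); (0, 3, 0, 0, 0, 0); (1, 0, 0, 0, 0, 0))


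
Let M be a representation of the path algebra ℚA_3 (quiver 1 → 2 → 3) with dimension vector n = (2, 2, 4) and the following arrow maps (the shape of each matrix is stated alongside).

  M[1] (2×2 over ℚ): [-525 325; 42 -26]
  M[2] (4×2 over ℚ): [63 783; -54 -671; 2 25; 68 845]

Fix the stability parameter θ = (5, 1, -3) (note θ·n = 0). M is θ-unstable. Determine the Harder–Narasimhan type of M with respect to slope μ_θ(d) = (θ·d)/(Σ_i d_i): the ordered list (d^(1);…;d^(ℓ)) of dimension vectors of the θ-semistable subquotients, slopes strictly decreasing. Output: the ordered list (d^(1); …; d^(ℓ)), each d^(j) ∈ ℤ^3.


Interval decomposition of M: I[1,1], I[1,3], I[2,3], I[3,3]^2.
HN type (ℓ=4): μ^(1)=5; μ^(2)=1; μ^(3)=-1; μ^(4)=-3

((1, 0, 0); (1, 1, 1); (0, 1, 1); (0, 0, 2))


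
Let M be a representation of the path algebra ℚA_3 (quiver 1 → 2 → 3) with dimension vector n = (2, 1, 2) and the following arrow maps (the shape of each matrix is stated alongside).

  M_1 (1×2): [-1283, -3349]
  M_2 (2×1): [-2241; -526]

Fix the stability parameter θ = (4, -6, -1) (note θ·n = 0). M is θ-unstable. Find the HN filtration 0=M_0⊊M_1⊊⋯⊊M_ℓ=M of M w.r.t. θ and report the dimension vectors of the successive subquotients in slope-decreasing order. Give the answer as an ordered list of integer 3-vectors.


Via rank(M_{q-1}∘⋯∘M_p): M ≅ I[1,1], I[1,3], I[3,3].
μ_θ-semistable layers: μ^(1)=4; μ^(2)=-1

((1, 0, 0); (1, 1, 2))


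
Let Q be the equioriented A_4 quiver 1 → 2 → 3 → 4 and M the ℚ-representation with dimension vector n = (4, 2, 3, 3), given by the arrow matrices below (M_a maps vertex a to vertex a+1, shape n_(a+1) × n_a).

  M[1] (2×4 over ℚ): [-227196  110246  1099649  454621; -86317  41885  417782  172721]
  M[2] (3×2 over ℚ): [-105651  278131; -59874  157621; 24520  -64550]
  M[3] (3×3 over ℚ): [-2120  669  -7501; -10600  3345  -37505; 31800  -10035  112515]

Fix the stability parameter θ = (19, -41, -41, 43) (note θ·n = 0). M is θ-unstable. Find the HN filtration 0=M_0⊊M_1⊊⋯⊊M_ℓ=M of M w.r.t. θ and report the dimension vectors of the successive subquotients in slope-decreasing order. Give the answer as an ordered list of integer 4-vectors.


Barcode: M ≅ I[1,1]^2, I[1,3], I[1,4], I[3,3], I[4,4]^2. HN layers by μ_θ (4 steps, strictly decreasing):
  μ^(1)=43; μ^(2)=19; μ^(3)=-21; μ^(4)=-41

((0, 0, 0, 3); (2, 0, 0, 0); (2, 2, 2, 0); (0, 0, 1, 0))


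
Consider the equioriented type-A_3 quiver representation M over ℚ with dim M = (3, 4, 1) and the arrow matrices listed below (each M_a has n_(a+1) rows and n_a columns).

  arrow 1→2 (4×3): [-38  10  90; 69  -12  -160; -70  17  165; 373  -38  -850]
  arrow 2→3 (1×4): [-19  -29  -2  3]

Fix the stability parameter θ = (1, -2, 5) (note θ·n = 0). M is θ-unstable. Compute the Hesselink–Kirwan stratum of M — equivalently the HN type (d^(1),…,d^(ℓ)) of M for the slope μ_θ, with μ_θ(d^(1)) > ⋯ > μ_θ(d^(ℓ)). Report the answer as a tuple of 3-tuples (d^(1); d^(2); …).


Via rank(M_{q-1}∘⋯∘M_p): M ≅ I[1,1], I[1,2], I[1,3], I[2,2]^2.
μ_θ-semistable layers: μ^(1)=5; μ^(2)=1; μ^(3)=-1/2; μ^(4)=-2

((0, 0, 1); (1, 0, 0); (2, 2, 0); (0, 2, 0))


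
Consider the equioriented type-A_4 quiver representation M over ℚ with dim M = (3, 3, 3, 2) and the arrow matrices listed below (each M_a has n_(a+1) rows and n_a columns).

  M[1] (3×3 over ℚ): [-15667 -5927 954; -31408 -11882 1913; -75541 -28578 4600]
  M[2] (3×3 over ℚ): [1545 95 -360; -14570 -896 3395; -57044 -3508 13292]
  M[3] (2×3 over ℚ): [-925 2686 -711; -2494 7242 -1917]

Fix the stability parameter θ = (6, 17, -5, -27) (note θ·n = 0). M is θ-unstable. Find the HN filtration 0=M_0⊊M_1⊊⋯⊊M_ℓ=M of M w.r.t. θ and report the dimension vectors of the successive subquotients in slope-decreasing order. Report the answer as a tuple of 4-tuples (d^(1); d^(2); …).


Interval decomposition of M: I[1,2], I[1,4]^2, I[3,3].
HN type (ℓ=4): μ^(1)=17; μ^(2)=6; μ^(3)=-9/4; μ^(4)=-5

((0, 1, 0, 0); (1, 0, 0, 0); (2, 2, 2, 2); (0, 0, 1, 0))


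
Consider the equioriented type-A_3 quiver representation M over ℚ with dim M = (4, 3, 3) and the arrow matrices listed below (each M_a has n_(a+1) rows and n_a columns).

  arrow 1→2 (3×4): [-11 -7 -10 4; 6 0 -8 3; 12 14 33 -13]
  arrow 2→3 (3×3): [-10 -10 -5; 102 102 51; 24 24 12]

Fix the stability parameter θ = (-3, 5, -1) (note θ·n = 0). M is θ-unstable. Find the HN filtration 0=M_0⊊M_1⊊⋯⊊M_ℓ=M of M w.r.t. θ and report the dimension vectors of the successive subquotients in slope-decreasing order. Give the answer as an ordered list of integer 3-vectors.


Barcode: M ≅ I[1,1], I[1,2]^2, I[1,3], I[3,3]^2. HN layers by μ_θ (4 steps, strictly decreasing):
  μ^(1)=5; μ^(2)=2; μ^(3)=-1; μ^(4)=-3

((0, 2, 0); (0, 1, 1); (0, 0, 2); (4, 0, 0))


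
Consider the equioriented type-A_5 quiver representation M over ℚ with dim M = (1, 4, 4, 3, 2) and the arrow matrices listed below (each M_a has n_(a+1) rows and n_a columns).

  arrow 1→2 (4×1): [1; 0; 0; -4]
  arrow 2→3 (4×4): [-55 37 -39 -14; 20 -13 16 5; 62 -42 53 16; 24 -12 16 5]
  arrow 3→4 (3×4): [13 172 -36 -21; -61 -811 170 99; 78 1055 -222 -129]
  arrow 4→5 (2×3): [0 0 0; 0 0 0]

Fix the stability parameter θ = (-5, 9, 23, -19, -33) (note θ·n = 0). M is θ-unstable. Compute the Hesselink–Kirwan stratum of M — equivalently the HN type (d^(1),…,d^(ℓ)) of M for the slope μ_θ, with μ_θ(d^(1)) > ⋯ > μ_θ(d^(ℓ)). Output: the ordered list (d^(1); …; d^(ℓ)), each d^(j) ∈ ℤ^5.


Via rank(M_{q-1}∘⋯∘M_p): M ≅ I[1,4], I[2,3], I[2,4]^2, I[5,5]^2.
μ_θ-semistable layers: μ^(1)=23; μ^(2)=9; μ^(3)=13/3; μ^(4)=-5; μ^(5)=-33

((0, 0, 1, 0, 0); (0, 1, 0, 0, 0); (0, 3, 3, 3, 0); (1, 0, 0, 0, 0); (0, 0, 0, 0, 2))


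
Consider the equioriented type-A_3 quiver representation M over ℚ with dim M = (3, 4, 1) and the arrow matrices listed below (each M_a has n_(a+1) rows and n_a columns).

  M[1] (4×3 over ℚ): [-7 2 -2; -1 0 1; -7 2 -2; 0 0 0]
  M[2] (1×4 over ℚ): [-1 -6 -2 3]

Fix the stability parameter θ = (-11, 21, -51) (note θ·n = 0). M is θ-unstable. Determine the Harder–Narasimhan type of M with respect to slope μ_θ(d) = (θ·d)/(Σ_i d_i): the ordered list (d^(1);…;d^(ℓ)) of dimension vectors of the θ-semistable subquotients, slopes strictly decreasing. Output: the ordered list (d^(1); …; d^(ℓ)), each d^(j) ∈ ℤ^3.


Interval decomposition of M: I[1,1], I[1,2], I[1,3], I[2,2]^2.
HN type (ℓ=3): μ^(1)=21; μ^(2)=-11; μ^(3)=-41/3

((0, 3, 0); (2, 0, 0); (1, 1, 1))


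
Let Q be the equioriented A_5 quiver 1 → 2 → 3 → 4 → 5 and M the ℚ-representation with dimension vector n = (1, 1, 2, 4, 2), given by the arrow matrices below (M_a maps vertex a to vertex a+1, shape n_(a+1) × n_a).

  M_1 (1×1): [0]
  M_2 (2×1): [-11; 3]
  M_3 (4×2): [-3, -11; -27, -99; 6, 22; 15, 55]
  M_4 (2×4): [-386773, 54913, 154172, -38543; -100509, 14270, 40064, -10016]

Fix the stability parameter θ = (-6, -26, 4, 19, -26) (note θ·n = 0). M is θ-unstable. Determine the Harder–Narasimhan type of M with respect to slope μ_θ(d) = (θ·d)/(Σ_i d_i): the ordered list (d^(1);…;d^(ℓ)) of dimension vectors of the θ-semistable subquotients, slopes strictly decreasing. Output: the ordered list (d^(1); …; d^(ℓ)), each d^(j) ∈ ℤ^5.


Interval decomposition of M: I[1,1], I[2,3], I[3,5], I[4,4]^2, I[4,5].
HN type (ℓ=6): μ^(1)=19; μ^(2)=4; μ^(3)=-1; μ^(4)=-7/2; μ^(5)=-6; μ^(6)=-26

((0, 0, 0, 2, 0); (0, 0, 1, 0, 0); (0, 0, 1, 1, 1); (0, 0, 0, 1, 1); (1, 0, 0, 0, 0); (0, 1, 0, 0, 0))


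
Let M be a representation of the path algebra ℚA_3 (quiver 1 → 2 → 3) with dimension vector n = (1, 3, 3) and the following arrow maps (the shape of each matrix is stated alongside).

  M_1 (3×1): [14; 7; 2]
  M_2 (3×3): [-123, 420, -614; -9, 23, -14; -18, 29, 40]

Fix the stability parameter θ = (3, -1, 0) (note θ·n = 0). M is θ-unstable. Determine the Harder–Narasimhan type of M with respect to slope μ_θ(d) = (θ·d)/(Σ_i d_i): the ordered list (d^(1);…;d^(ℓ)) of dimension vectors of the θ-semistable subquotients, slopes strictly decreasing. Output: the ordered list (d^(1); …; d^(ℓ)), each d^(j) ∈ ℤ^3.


Barcode: M ≅ I[1,3], I[2,2], I[2,3], I[3,3]. HN layers by μ_θ (3 steps, strictly decreasing):
  μ^(1)=2/3; μ^(2)=0; μ^(3)=-1

((1, 1, 1); (0, 0, 2); (0, 2, 0))


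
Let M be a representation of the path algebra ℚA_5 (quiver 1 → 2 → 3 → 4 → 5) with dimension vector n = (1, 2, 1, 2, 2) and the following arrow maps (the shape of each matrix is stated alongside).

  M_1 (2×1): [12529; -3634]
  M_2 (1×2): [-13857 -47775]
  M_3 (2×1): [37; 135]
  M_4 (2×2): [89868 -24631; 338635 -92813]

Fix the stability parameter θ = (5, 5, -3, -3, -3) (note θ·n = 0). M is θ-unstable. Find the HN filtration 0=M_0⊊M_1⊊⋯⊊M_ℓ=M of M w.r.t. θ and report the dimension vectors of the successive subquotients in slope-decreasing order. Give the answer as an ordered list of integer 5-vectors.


Barcode: M ≅ I[1,5], I[2,2], I[4,5]. HN layers by μ_θ (3 steps, strictly decreasing):
  μ^(1)=5; μ^(2)=1/5; μ^(3)=-3

((0, 1, 0, 0, 0); (1, 1, 1, 1, 1); (0, 0, 0, 1, 1))


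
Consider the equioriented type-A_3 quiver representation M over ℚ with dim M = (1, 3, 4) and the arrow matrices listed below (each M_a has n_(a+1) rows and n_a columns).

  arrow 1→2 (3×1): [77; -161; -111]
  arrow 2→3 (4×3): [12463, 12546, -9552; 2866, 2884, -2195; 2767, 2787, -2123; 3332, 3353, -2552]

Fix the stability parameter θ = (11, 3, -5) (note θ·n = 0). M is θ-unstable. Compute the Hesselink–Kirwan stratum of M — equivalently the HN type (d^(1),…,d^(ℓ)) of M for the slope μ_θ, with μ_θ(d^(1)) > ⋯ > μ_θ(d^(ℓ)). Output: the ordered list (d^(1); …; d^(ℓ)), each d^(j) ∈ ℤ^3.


Interval decomposition of M: I[1,3], I[2,3]^2, I[3,3].
HN type (ℓ=3): μ^(1)=3; μ^(2)=-1; μ^(3)=-5

((1, 1, 1); (0, 2, 2); (0, 0, 1))


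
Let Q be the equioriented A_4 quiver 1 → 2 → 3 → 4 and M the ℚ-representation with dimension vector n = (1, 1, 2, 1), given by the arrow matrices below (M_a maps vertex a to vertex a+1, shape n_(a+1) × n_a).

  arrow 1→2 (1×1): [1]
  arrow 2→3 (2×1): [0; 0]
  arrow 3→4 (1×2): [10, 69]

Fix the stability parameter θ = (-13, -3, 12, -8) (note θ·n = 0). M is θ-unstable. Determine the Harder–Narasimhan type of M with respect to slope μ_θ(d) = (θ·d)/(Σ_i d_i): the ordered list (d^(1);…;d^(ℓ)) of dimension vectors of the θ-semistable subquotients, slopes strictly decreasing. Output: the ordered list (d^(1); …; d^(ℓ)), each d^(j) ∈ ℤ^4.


Barcode: M ≅ I[1,2], I[3,3], I[3,4]. HN layers by μ_θ (4 steps, strictly decreasing):
  μ^(1)=12; μ^(2)=2; μ^(3)=-3; μ^(4)=-13

((0, 0, 1, 0); (0, 0, 1, 1); (0, 1, 0, 0); (1, 0, 0, 0))


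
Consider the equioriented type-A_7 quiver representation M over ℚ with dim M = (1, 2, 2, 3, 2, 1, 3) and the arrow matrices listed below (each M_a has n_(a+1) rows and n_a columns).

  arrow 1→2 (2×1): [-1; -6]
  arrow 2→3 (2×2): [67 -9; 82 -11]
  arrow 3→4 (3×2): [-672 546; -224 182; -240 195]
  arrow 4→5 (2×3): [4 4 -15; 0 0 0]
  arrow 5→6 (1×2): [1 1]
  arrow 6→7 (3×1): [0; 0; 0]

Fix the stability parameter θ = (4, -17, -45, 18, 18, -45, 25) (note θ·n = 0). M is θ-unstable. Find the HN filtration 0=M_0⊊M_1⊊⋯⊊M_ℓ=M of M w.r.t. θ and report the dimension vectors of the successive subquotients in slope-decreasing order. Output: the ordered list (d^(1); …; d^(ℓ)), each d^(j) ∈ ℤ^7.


Via rank(M_{q-1}∘⋯∘M_p): M ≅ I[1,3], I[2,6], I[4,4]^2, I[5,5], I[7,7]^3.
μ_θ-semistable layers: μ^(1)=25; μ^(2)=18; μ^(3)=-3; μ^(4)=-58/3; μ^(5)=-31

((0, 0, 0, 0, 0, 0, 3); (0, 0, 0, 2, 1, 0, 0); (0, 0, 0, 1, 1, 1, 0); (1, 1, 1, 0, 0, 0, 0); (0, 1, 1, 0, 0, 0, 0))


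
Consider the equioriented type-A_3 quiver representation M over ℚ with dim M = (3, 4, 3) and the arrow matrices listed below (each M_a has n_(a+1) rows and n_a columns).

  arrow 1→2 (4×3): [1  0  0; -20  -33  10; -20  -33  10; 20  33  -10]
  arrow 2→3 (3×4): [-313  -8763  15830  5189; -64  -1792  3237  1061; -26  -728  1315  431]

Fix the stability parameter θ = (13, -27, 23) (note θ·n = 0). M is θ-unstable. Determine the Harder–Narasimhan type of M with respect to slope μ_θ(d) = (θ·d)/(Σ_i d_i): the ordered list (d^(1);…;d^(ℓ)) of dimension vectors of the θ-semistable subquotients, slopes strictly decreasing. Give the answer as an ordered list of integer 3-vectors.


Barcode: M ≅ I[1,1], I[1,2], I[1,3], I[2,3]^2. HN layers by μ_θ (4 steps, strictly decreasing):
  μ^(1)=23; μ^(2)=13; μ^(3)=-7; μ^(4)=-27

((0, 0, 3); (1, 0, 0); (2, 2, 0); (0, 2, 0))


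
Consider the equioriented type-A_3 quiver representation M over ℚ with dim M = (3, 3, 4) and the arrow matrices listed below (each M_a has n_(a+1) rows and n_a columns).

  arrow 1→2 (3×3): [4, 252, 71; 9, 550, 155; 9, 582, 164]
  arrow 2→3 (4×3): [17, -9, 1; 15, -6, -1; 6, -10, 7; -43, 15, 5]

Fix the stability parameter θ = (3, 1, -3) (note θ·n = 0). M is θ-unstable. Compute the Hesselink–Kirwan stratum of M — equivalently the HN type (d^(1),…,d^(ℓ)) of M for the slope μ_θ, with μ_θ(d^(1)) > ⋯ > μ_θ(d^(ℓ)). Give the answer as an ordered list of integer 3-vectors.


Barcode: M ≅ I[1,3]^3, I[3,3]. HN layers by μ_θ (2 steps, strictly decreasing):
  μ^(1)=1/3; μ^(2)=-3

((3, 3, 3); (0, 0, 1))


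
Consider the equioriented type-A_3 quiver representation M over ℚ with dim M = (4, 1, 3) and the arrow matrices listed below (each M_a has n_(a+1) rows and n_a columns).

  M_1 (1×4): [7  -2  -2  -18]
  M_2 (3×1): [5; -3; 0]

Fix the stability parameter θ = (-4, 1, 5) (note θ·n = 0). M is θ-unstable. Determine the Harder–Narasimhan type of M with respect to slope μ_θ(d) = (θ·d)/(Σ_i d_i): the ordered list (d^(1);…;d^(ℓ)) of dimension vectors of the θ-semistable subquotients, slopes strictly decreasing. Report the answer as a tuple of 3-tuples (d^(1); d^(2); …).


Interval decomposition of M: I[1,1]^3, I[1,3], I[3,3]^2.
HN type (ℓ=3): μ^(1)=5; μ^(2)=1; μ^(3)=-4

((0, 0, 3); (0, 1, 0); (4, 0, 0))


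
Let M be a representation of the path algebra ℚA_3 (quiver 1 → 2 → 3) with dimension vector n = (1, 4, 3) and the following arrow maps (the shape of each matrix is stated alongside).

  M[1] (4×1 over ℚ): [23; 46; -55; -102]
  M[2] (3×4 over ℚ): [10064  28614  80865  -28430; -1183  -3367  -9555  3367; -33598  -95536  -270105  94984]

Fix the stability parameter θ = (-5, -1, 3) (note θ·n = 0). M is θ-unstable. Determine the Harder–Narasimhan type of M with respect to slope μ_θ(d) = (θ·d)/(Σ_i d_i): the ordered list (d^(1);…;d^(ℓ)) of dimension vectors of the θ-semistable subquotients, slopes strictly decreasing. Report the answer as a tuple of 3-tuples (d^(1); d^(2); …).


Interval decomposition of M: I[1,3], I[2,2]^2, I[2,3], I[3,3].
HN type (ℓ=3): μ^(1)=3; μ^(2)=-1; μ^(3)=-5

((0, 0, 3); (0, 4, 0); (1, 0, 0))


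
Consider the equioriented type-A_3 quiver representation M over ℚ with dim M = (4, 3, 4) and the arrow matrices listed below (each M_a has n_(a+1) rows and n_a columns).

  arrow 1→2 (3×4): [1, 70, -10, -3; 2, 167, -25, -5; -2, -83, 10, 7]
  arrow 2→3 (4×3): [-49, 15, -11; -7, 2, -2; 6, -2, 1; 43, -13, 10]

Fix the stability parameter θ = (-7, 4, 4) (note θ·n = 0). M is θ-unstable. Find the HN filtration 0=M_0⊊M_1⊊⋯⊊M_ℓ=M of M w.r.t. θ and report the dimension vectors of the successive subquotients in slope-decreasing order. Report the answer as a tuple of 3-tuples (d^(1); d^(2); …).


Interval decomposition of M: I[1,1], I[1,3]^3, I[3,3].
HN type (ℓ=2): μ^(1)=4; μ^(2)=-7

((0, 3, 4); (4, 0, 0))


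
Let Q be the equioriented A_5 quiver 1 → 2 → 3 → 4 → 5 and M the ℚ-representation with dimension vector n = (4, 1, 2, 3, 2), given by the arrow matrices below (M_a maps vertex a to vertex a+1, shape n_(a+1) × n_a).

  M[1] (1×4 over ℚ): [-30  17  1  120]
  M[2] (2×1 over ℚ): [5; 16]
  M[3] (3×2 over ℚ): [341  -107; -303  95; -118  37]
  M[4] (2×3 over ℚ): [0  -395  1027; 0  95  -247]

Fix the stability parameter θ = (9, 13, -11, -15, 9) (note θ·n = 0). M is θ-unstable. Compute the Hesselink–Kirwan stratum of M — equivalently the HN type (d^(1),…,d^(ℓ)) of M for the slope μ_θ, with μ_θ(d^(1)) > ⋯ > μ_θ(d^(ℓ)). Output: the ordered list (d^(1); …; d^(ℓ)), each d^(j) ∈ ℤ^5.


Interval decomposition of M: I[1,1]^3, I[1,5], I[3,4], I[4,4], I[5,5].
HN type (ℓ=4): μ^(1)=9; μ^(2)=-1; μ^(3)=-13; μ^(4)=-15

((3, 0, 0, 0, 2); (1, 1, 1, 1, 0); (0, 0, 1, 1, 0); (0, 0, 0, 1, 0))


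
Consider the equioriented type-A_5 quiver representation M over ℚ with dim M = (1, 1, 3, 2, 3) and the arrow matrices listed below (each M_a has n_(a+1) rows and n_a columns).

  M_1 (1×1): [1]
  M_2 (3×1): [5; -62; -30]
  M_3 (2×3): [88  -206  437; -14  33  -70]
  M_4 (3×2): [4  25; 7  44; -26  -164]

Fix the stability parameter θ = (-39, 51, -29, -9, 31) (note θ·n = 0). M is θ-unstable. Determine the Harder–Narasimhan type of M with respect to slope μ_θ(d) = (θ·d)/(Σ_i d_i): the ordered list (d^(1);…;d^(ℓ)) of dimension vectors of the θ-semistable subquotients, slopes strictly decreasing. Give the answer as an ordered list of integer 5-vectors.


Interval decomposition of M: I[1,5], I[3,3], I[3,5], I[5,5].
HN type (ℓ=5): μ^(1)=31; μ^(2)=13/3; μ^(3)=-9; μ^(4)=-29; μ^(5)=-39

((0, 0, 0, 0, 3); (0, 1, 1, 1, 0); (0, 0, 0, 1, 0); (0, 0, 2, 0, 0); (1, 0, 0, 0, 0))


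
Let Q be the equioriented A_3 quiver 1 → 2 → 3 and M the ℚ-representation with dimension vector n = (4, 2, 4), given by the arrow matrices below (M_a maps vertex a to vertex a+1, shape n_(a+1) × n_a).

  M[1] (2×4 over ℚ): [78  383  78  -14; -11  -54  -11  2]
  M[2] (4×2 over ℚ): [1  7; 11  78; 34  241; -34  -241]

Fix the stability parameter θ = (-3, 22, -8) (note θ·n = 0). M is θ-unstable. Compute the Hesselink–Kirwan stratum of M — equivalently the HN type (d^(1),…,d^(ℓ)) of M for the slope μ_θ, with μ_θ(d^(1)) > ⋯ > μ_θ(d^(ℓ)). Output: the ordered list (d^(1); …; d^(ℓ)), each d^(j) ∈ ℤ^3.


Interval decomposition of M: I[1,1]^2, I[1,3]^2, I[3,3]^2.
HN type (ℓ=3): μ^(1)=7; μ^(2)=-3; μ^(3)=-8

((0, 2, 2); (4, 0, 0); (0, 0, 2))


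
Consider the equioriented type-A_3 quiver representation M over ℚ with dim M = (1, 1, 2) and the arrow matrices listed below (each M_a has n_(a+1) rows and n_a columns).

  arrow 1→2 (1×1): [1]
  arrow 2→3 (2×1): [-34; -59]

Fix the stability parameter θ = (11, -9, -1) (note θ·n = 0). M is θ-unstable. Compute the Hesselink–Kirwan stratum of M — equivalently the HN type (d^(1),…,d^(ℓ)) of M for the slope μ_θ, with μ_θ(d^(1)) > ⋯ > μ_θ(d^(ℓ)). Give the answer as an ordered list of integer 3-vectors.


Interval decomposition of M: I[1,3], I[3,3].
HN type (ℓ=2): μ^(1)=1/3; μ^(2)=-1

((1, 1, 1); (0, 0, 1))


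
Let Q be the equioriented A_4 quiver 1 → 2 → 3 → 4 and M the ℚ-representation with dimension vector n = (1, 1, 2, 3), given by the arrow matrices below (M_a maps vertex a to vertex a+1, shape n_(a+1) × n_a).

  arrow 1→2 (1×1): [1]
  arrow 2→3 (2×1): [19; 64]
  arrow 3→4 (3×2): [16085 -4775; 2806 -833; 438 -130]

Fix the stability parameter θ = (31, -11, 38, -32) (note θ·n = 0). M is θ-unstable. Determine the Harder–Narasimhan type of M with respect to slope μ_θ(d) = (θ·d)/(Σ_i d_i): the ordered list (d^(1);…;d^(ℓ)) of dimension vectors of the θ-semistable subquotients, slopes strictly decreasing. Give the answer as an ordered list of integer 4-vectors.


Interval decomposition of M: I[1,4], I[3,4], I[4,4].
HN type (ℓ=3): μ^(1)=13/2; μ^(2)=3; μ^(3)=-32

((1, 1, 1, 1); (0, 0, 1, 1); (0, 0, 0, 1))


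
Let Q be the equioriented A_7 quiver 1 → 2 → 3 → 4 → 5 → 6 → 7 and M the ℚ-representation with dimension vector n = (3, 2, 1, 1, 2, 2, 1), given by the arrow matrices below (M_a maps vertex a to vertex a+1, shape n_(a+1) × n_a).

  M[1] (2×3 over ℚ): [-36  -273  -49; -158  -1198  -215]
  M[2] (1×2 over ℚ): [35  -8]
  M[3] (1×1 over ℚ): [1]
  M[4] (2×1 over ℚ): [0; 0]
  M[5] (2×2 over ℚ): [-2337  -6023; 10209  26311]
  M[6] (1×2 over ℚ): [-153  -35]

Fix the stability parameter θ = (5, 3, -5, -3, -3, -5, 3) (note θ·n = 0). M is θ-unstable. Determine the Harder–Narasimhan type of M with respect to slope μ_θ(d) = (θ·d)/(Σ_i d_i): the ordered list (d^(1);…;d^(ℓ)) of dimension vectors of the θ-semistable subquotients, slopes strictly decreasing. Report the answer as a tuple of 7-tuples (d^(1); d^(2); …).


Barcode: M ≅ I[1,1], I[1,2], I[1,4], I[5,5], I[5,7], I[6,6]. HN layers by μ_θ (7 steps, strictly decreasing):
  μ^(1)=5; μ^(2)=4; μ^(3)=3; μ^(4)=0; μ^(5)=-3; μ^(6)=-4; μ^(7)=-5

((1, 0, 0, 0, 0, 0, 0); (1, 1, 0, 0, 0, 0, 0); (0, 0, 0, 0, 0, 0, 1); (1, 1, 1, 1, 0, 0, 0); (0, 0, 0, 0, 1, 0, 0); (0, 0, 0, 0, 1, 1, 0); (0, 0, 0, 0, 0, 1, 0))


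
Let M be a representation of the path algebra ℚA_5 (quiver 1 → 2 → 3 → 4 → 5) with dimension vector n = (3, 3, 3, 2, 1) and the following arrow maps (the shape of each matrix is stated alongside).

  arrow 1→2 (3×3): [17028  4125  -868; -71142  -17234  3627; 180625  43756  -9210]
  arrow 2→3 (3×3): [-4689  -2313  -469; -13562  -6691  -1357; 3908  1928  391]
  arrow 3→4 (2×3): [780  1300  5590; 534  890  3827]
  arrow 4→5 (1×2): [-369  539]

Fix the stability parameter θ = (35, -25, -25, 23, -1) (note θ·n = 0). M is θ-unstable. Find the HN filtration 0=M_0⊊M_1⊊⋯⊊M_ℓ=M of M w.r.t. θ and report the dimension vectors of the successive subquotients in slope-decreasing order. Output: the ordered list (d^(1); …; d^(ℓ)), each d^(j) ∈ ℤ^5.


Via rank(M_{q-1}∘⋯∘M_p): M ≅ I[1,3]^2, I[1,5], I[4,4].
μ_θ-semistable layers: μ^(1)=23; μ^(2)=11; μ^(3)=-5

((0, 0, 0, 1, 0); (0, 0, 0, 1, 1); (3, 3, 3, 0, 0))


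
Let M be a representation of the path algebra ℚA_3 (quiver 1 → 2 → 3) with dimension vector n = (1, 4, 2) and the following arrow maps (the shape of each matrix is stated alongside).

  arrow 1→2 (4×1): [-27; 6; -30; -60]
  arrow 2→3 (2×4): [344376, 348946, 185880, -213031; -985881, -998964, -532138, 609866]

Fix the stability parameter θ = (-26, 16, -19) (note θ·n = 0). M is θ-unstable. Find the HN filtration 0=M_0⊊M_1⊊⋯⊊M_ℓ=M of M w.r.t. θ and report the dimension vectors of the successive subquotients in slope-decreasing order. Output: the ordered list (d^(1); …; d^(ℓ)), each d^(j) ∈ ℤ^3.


Interval decomposition of M: I[1,3], I[2,2]^2, I[2,3].
HN type (ℓ=3): μ^(1)=16; μ^(2)=-3/2; μ^(3)=-26

((0, 2, 0); (0, 2, 2); (1, 0, 0))
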